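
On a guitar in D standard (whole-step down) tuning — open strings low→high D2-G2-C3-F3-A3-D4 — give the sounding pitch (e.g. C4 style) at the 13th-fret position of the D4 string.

D4 is MIDI 62. Adding 13 gives 75, which is D#5.
(Equivalently spelled Eb5.)

D#5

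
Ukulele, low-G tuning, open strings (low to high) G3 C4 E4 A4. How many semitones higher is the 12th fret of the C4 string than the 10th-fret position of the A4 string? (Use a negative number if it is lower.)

-7 semitones

C4 at fret 12 → C5 (MIDI 72); A4 at fret 10 → G5 (MIDI 79).
72 − 79 = -7, so the two pitches are 7 semitones apart.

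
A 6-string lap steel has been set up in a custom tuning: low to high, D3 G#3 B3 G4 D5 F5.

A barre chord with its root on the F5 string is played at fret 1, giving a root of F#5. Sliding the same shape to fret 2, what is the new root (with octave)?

Moving from fret 1 to fret 2 shifts the root by 1 semitone.
F#5 up 1 semitone is G5.

G5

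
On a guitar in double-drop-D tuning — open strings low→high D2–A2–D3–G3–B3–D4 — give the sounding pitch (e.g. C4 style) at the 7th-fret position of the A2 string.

E3

The open A2 string plus 7 semitones: A–A#–B–C–C#–D–D#–E.
The walk passes from B into C once, so the octave number goes from 2 to 3.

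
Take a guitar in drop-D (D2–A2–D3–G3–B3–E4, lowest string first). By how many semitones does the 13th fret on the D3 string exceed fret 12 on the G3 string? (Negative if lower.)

D3 at fret 13 → D#4 (MIDI 63); G3 at fret 12 → G4 (MIDI 67).
63 − 67 = -4, so the two pitches are 4 semitones apart.

-4 semitones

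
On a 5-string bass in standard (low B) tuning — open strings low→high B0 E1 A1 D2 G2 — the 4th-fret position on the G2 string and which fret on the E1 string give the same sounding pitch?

19

G2 at fret 4 is G2 + 4 semitones = B2.
The open E1 string is 15 semitones below the open G2, so the same pitch on the E1 string lies at fret 4 + 15 = 19.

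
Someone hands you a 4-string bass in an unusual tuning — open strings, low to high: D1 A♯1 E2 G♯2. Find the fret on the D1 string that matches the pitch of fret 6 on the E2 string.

E2 at fret 6 is E2 + 6 semitones = A♯2.
The open D1 string is 14 semitones below the open E2, so the same pitch on the D1 string lies at fret 6 + 14 = 20.

20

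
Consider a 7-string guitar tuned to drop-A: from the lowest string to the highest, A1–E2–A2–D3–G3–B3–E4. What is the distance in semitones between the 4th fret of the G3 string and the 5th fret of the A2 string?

9 semitones

G3 at fret 4 → B3 (MIDI 59); A2 at fret 5 → D3 (MIDI 50).
59 − 50 = 9, so the two pitches are 9 semitones apart, with B3 the higher.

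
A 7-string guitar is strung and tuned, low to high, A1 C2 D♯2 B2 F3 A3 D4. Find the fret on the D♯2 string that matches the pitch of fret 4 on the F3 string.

Fret 4 on F3 is MIDI 53 + 4 = 57 (A3). On the D♯2 string (open MIDI 39), that pitch is 57 − 39 = fret 18.

18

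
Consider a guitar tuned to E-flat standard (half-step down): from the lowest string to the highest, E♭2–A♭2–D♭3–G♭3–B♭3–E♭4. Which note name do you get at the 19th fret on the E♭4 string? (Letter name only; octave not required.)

B♭

E♭4 is MIDI 63. Adding 19 gives 82; 82 mod 12 = 10, i.e. B♭.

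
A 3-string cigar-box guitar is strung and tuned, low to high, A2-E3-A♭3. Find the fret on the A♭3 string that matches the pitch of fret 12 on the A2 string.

1

A2 at fret 12 is A2 + 12 semitones = A3.
The open A♭3 string is 11 semitones above the open A2, so the same pitch on the A♭3 string lies at fret 12 − 11 = 1.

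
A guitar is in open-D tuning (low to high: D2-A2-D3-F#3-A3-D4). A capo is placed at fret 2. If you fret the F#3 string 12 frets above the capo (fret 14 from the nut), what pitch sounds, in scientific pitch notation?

G#4

The capo raises the open F#3 by 2 semitones to G#3; fretting 12 more gives F#3 + 2 + 12 = F#3 + 14 semitones = G#4.
(Also written Ab.)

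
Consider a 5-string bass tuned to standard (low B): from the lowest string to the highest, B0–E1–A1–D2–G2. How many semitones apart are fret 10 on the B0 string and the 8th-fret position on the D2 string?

B0 at fret 10 → A1 (MIDI 33); D2 at fret 8 → A♯2 (MIDI 46).
33 − 46 = -13, so the two pitches are 13 semitones apart, with A♯2 the higher.

13 semitones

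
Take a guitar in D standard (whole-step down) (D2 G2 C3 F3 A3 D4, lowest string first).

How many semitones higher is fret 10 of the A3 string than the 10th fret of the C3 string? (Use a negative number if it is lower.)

9 semitones

A3 at fret 10 → G4 (MIDI 67); C3 at fret 10 → A#3 (MIDI 58).
67 − 58 = 9, so the two pitches are 9 semitones apart.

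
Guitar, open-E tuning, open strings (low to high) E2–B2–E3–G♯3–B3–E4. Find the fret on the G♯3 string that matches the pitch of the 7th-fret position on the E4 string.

15

Fret 7 on E4 is MIDI 64 + 7 = 71 (B4). On the G♯3 string (open MIDI 56), that pitch is 71 − 56 = fret 15.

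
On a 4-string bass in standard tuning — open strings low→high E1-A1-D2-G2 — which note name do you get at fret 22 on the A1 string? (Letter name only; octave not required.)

G

Each fret is one semitone, so A1 + 22 = G.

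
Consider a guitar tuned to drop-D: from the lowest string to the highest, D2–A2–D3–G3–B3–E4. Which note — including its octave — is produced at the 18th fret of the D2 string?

D2 is MIDI 38. Adding 18 gives 56, which is G#3.

G#3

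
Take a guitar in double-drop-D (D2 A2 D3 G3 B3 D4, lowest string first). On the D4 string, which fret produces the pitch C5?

10

C5 is 10 semitones above the open D4 (D–D#–E–F–…–A#–B–C), so it sits at fret 10.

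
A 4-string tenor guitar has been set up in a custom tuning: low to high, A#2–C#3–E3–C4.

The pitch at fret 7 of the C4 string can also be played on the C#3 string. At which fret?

18

C4 at fret 7 is C4 + 7 semitones = G4.
The open C#3 string is 11 semitones below the open C4, so the same pitch on the C#3 string lies at fret 7 + 11 = 18.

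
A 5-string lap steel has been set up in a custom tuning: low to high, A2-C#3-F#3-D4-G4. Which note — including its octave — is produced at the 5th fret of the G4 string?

Each fret is one semitone, so G4 + 5 = C5.

C5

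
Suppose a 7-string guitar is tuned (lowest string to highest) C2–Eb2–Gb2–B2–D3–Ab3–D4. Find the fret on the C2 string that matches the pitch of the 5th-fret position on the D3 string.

19

Fret 5 on D3 is MIDI 50 + 5 = 55 (G3). On the C2 string (open MIDI 36), that pitch is 55 − 36 = fret 19.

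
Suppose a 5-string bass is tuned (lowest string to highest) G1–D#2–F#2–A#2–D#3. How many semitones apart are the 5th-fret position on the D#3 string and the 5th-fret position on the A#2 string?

5 semitones

D#3 at fret 5 → G#3 (MIDI 56); A#2 at fret 5 → D#3 (MIDI 51).
56 − 51 = 5, so the two pitches are 5 semitones apart, with G#3 the higher.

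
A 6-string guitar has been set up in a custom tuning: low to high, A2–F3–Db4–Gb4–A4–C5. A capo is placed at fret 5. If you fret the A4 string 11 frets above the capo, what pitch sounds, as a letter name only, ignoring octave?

The capo raises the open A4 by 5 semitones to D5; fretting 11 more gives A4 + 5 + 11 = A4 + 16 semitones, landing on Db.
(Also written C#.)

Db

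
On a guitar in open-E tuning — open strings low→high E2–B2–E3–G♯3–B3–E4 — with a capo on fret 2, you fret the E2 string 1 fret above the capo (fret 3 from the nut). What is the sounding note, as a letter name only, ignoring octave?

The capo raises the open E2 by 2 semitones to F♯2; fretting 1 more gives E2 + 2 + 1 = E2 + 3 semitones, landing on G.

G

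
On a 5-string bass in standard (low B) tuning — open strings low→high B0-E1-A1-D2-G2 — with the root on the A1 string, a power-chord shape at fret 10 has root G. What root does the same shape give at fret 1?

Moving from fret 10 to fret 1 shifts the root by -9 semitones.
G down 9 semitones is A#.

A#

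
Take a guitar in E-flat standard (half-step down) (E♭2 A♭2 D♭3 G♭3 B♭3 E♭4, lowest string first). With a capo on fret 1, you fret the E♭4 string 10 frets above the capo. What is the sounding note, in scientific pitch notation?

D5

The capo raises the open E♭4 by 1 semitone to E4; fretting 10 more gives E♭4 + 1 + 10 = E♭4 + 11 semitones = D5.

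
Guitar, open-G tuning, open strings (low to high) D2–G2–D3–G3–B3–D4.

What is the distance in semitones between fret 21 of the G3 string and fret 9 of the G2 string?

G3 at fret 21 → E5 (MIDI 76); G2 at fret 9 → E3 (MIDI 52).
76 − 52 = 24, so the two pitches are 24 semitones apart, with E5 the higher.

24 semitones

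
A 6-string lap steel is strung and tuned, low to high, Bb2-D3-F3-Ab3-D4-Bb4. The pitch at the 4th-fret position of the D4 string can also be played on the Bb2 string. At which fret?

20

Fret 4 on D4 is MIDI 62 + 4 = 66 (Gb4). On the Bb2 string (open MIDI 46), that pitch is 66 − 46 = fret 20.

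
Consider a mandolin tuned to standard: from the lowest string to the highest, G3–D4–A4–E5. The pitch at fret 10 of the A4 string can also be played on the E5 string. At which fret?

Fret 10 on A4 is MIDI 69 + 10 = 79 (G5). On the E5 string (open MIDI 76), that pitch is 79 − 76 = fret 3.

3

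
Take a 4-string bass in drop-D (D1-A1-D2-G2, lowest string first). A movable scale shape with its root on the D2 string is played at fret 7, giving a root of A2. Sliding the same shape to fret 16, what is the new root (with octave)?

F#3

Moving from fret 7 to fret 16 shifts the root by 9 semitones.
A2 up 9 semitones is F#3.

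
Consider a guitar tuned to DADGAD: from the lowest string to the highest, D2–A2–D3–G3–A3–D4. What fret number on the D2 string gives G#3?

G#3 is 18 semitones above the open D2 (D–D#–E–F–…–F#–G–G#), so it sits at fret 18.

18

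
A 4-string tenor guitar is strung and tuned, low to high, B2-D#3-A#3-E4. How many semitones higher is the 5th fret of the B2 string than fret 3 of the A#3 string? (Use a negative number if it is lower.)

-9 semitones

B2 at fret 5 → E3 (MIDI 52); A#3 at fret 3 → C#4 (MIDI 61).
52 − 61 = -9, so the two pitches are 9 semitones apart.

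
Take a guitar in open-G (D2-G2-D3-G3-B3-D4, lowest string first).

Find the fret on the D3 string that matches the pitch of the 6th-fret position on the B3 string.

Fret 6 on B3 is MIDI 59 + 6 = 65 (F4). On the D3 string (open MIDI 50), that pitch is 65 − 50 = fret 15.

15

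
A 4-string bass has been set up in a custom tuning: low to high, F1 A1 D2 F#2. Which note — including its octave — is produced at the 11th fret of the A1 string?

G#2

The open A1 string plus 11 semitones: A–A#–B–C–…–F#–G–G#.
The walk passes from B into C once, so the octave number goes from 1 to 2.
(Equivalently spelled Ab2.)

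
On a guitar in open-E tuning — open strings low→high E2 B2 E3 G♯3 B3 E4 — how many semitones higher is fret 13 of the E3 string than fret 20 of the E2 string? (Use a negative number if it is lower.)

5 semitones

E3 at fret 13 → F4 (MIDI 65); E2 at fret 20 → C4 (MIDI 60).
65 − 60 = 5, so the two pitches are 5 semitones apart.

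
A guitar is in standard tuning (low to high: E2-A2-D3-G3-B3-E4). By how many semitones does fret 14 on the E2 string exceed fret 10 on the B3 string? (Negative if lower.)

E2 at fret 14 → F♯3 (MIDI 54); B3 at fret 10 → A4 (MIDI 69).
54 − 69 = -15, so the two pitches are 15 semitones apart.

-15 semitones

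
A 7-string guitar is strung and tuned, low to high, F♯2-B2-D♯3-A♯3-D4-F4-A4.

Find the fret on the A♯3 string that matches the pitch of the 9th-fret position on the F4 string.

Fret 9 on F4 is MIDI 65 + 9 = 74 (D5). On the A♯3 string (open MIDI 58), that pitch is 74 − 58 = fret 16.

16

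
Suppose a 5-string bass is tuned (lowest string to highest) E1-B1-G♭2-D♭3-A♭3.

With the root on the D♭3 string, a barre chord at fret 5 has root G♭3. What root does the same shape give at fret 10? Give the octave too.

B3

Moving from fret 5 to fret 10 shifts the root by 5 semitones.
G♭3 up 5 semitones is B3.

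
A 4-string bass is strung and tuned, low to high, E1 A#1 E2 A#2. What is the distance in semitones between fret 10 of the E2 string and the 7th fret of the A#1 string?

E2 at fret 10 → D3 (MIDI 50); A#1 at fret 7 → F2 (MIDI 41).
50 − 41 = 9, so the two pitches are 9 semitones apart, with D3 the higher.

9 semitones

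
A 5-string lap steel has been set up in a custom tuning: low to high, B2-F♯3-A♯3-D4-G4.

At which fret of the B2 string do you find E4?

17

E4 is 17 semitones above the open B2 (B–C–C#–D–…–D–D#–E), so it sits at fret 17.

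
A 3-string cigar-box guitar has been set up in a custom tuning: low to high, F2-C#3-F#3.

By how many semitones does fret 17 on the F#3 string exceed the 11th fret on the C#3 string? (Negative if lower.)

11 semitones

F#3 at fret 17 → B4 (MIDI 71); C#3 at fret 11 → C4 (MIDI 60).
71 − 60 = 11, so the two pitches are 11 semitones apart.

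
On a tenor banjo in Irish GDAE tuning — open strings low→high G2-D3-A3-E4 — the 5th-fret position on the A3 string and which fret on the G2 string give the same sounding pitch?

A3 at fret 5 is A3 + 5 semitones = D4.
The open G2 string is 14 semitones below the open A3, so the same pitch on the G2 string lies at fret 5 + 14 = 19.

19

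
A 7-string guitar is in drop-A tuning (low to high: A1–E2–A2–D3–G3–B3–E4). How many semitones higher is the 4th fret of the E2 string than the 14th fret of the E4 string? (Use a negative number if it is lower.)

-34 semitones

E2 at fret 4 → G#2 (MIDI 44); E4 at fret 14 → F#5 (MIDI 78).
44 − 78 = -34, so the two pitches are 34 semitones apart.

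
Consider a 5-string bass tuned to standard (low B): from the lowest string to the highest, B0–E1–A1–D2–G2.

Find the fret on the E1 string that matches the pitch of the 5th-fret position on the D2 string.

D2 at fret 5 is D2 + 5 semitones = G2.
The open E1 string is 10 semitones below the open D2, so the same pitch on the E1 string lies at fret 5 + 10 = 15.

15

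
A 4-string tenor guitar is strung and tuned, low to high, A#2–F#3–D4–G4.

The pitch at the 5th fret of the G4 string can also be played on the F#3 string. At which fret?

18

G4 at fret 5 is G4 + 5 semitones = C5.
The open F#3 string is 13 semitones below the open G4, so the same pitch on the F#3 string lies at fret 5 + 13 = 18.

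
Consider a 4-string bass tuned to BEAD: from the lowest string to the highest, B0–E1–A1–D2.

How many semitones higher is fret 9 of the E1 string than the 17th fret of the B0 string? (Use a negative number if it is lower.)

-3 semitones

E1 at fret 9 → C#2 (MIDI 37); B0 at fret 17 → E2 (MIDI 40).
37 − 40 = -3, so the two pitches are 3 semitones apart.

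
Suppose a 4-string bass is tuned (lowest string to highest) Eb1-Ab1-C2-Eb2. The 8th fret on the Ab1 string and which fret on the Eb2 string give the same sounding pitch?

Ab1 at fret 8 is Ab1 + 8 semitones = E2.
The open Eb2 string is 7 semitones above the open Ab1, so the same pitch on the Eb2 string lies at fret 8 − 7 = 1.

1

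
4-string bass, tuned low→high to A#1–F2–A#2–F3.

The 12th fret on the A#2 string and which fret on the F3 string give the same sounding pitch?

5

A#2 at fret 12 is A#2 + 12 semitones = A#3.
The open F3 string is 7 semitones above the open A#2, so the same pitch on the F3 string lies at fret 12 − 7 = 5.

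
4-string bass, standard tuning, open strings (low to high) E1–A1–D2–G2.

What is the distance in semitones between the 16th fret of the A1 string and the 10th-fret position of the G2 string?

A1 at fret 16 → C♯3 (MIDI 49); G2 at fret 10 → F3 (MIDI 53).
49 − 53 = -4, so the two pitches are 4 semitones apart, with F3 the higher.

4 semitones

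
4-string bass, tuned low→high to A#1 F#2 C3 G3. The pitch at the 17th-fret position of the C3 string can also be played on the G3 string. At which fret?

Fret 17 on C3 is MIDI 48 + 17 = 65 (F4). On the G3 string (open MIDI 55), that pitch is 65 − 55 = fret 10.

10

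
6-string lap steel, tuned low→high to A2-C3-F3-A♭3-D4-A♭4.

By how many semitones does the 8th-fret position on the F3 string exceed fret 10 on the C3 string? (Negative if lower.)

F3 at fret 8 → D♭4 (MIDI 61); C3 at fret 10 → B♭3 (MIDI 58).
61 − 58 = 3, so the two pitches are 3 semitones apart.

3 semitones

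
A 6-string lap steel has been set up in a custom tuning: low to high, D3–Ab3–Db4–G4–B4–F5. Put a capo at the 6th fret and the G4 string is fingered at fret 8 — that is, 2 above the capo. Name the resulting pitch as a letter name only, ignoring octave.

Eb

The capo raises the open G4 by 6 semitones to Db5; fretting 2 more gives G4 + 6 + 2 = G4 + 8 semitones, landing on Eb.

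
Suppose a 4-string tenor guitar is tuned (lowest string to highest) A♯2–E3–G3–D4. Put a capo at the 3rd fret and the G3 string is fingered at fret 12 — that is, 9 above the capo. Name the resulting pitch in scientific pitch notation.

The capo raises the open G3 by 3 semitones to A♯3; fretting 9 more gives G3 + 3 + 9 = G3 + 12 semitones = G4.

G4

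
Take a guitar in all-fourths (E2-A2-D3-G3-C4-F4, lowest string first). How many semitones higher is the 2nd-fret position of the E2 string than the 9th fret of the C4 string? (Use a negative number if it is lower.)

-27 semitones

E2 at fret 2 → F♯2 (MIDI 42); C4 at fret 9 → A4 (MIDI 69).
42 − 69 = -27, so the two pitches are 27 semitones apart.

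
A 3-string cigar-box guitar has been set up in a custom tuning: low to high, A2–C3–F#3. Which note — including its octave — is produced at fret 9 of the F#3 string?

Each fret is one semitone, so F#3 + 9 = D#4.

D#4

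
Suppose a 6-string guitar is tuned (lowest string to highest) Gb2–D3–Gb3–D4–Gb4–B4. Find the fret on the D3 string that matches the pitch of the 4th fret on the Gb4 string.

Gb4 at fret 4 is Gb4 + 4 semitones = Bb4.
The open D3 string is 16 semitones below the open Gb4, so the same pitch on the D3 string lies at fret 4 + 16 = 20.

20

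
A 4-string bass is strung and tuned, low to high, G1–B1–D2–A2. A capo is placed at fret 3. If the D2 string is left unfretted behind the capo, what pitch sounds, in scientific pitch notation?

F2

The capo raises the open D2 by 3 semitones to F2; fretting 0 more gives D2 + 3 + 0 = D2 + 3 semitones = F2.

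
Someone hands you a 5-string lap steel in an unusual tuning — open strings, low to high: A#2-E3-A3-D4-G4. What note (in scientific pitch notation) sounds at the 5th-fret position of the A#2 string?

The open A#2 string plus 5 semitones: A#–B–C–C#–D–D#.
The walk passes from B into C once, so the octave number goes from 2 to 3.

D#3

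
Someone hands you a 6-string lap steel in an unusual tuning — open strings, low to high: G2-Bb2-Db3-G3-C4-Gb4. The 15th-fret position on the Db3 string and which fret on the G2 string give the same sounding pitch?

Fret 15 on Db3 is MIDI 49 + 15 = 64 (E4). On the G2 string (open MIDI 43), that pitch is 64 − 43 = fret 21.

21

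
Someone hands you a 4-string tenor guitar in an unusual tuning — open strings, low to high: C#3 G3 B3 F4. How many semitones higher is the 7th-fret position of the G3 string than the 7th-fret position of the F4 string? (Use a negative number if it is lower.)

-10 semitones

G3 at fret 7 → D4 (MIDI 62); F4 at fret 7 → C5 (MIDI 72).
62 − 72 = -10, so the two pitches are 10 semitones apart.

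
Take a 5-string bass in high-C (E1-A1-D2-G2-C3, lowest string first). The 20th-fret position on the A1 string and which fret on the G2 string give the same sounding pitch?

A1 at fret 20 is A1 + 20 semitones = F3.
The open G2 string is 10 semitones above the open A1, so the same pitch on the G2 string lies at fret 20 − 10 = 10.

10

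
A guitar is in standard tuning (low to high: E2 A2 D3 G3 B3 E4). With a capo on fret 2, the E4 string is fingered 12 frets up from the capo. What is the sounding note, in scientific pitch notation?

The capo raises the open E4 by 2 semitones to F♯4; fretting 12 more gives E4 + 2 + 12 = E4 + 14 semitones = F♯5.

F♯5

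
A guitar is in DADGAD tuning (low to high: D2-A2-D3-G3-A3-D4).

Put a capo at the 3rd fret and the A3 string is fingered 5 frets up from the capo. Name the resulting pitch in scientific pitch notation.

F4

The capo raises the open A3 by 3 semitones to C4; fretting 5 more gives A3 + 3 + 5 = A3 + 8 semitones = F4.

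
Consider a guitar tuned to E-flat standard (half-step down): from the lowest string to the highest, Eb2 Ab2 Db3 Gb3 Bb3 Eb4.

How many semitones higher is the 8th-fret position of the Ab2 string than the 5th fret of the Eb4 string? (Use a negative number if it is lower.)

-16 semitones

Ab2 at fret 8 → E3 (MIDI 52); Eb4 at fret 5 → Ab4 (MIDI 68).
52 − 68 = -16, so the two pitches are 16 semitones apart.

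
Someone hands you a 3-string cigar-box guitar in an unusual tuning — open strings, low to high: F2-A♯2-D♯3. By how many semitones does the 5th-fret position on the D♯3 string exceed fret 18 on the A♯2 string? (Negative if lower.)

-8 semitones

D♯3 at fret 5 → G♯3 (MIDI 56); A♯2 at fret 18 → E4 (MIDI 64).
56 − 64 = -8, so the two pitches are 8 semitones apart.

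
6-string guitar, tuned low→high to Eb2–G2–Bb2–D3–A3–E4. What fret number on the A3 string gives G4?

10

G4 is 10 semitones above the open A3 (A–Bb–B–C–…–F–Gb–G), so it sits at fret 10.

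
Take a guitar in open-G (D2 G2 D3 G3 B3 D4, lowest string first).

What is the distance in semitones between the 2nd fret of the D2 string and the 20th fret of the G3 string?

35 semitones

D2 at fret 2 → E2 (MIDI 40); G3 at fret 20 → D#5 (MIDI 75).
40 − 75 = -35, so the two pitches are 35 semitones apart, with D#5 the higher.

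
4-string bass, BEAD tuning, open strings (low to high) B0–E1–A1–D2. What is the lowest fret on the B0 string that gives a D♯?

From B0, count semitones up the chromatic scale until reaching D♯: B–C–C#–D–D# — 4 steps.

4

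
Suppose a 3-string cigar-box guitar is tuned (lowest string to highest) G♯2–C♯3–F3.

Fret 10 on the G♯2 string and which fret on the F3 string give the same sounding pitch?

G♯2 at fret 10 is G♯2 + 10 semitones = F♯3.
The open F3 string is 9 semitones above the open G♯2, so the same pitch on the F3 string lies at fret 10 − 9 = 1.

1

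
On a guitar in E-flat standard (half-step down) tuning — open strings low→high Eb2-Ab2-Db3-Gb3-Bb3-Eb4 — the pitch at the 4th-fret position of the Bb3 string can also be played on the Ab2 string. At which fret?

18

Bb3 at fret 4 is Bb3 + 4 semitones = D4.
The open Ab2 string is 14 semitones below the open Bb3, so the same pitch on the Ab2 string lies at fret 4 + 14 = 18.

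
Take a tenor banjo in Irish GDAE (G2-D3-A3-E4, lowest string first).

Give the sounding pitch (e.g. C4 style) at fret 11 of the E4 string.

D#5

The open E4 string plus 11 semitones: E–F–F#–G–…–C#–D–D#.
The walk passes from B into C once, so the octave number goes from 4 to 5.
(Equivalently spelled Eb5.)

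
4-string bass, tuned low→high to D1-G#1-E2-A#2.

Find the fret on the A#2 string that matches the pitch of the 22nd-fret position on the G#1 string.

G#1 at fret 22 is G#1 + 22 semitones = F#3.
The open A#2 string is 14 semitones above the open G#1, so the same pitch on the A#2 string lies at fret 22 − 14 = 8.

8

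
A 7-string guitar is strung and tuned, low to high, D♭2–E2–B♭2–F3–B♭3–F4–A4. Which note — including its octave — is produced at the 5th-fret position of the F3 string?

B♭3

The open F3 string plus 5 semitones: F–Gb–G–Ab–A–Bb.
No B→C boundary is crossed, so the octave stays at 3.
(Equivalently spelled A♯3.)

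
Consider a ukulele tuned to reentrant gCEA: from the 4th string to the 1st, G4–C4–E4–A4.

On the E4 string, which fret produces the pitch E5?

12

E5 is 12 semitones above the open E4 (E–F–F#–G–…–D–D#–E), so it sits at fret 12.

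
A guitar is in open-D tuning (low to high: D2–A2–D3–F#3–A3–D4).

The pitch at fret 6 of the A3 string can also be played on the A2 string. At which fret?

18

A3 at fret 6 is A3 + 6 semitones = D#4.
The open A2 string is 12 semitones below the open A3, so the same pitch on the A2 string lies at fret 6 + 12 = 18.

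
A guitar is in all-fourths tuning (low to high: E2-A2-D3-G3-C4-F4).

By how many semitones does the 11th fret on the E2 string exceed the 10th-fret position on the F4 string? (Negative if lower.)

E2 at fret 11 → D♯3 (MIDI 51); F4 at fret 10 → D♯5 (MIDI 75).
51 − 75 = -24, so the two pitches are 24 semitones apart.

-24 semitones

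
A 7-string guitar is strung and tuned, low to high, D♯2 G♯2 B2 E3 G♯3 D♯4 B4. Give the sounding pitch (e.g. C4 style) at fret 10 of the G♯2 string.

G♯2 is MIDI 44. Adding 10 gives 54, which is F♯3.
(Equivalently spelled G♭3.)

F♯3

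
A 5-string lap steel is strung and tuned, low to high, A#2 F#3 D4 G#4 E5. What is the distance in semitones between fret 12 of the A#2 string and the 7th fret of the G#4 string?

17 semitones

A#2 at fret 12 → A#3 (MIDI 58); G#4 at fret 7 → D#5 (MIDI 75).
58 − 75 = -17, so the two pitches are 17 semitones apart, with D#5 the higher.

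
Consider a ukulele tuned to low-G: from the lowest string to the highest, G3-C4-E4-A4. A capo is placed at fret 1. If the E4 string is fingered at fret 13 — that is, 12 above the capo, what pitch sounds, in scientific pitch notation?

F5

The capo raises the open E4 by 1 semitone to F4; fretting 12 more gives E4 + 1 + 12 = E4 + 13 semitones = F5.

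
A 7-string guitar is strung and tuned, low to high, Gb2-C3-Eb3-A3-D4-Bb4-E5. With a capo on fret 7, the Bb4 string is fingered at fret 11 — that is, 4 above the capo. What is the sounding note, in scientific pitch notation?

A5

The capo raises the open Bb4 by 7 semitones to F5; fretting 4 more gives Bb4 + 7 + 4 = Bb4 + 11 semitones = A5.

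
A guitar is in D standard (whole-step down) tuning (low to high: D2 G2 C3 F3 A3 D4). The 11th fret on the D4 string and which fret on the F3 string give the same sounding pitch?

20

D4 at fret 11 is D4 + 11 semitones = C#5.
The open F3 string is 9 semitones below the open D4, so the same pitch on the F3 string lies at fret 11 + 9 = 20.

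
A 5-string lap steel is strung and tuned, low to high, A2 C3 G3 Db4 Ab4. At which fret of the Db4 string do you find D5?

D5 is 13 semitones above the open Db4 (Db–D–Eb–E–…–C–Db–D), so it sits at fret 13.

13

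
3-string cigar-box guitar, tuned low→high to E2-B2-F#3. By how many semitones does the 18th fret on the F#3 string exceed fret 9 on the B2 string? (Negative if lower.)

16 semitones

F#3 at fret 18 → C5 (MIDI 72); B2 at fret 9 → G#3 (MIDI 56).
72 − 56 = 16, so the two pitches are 16 semitones apart.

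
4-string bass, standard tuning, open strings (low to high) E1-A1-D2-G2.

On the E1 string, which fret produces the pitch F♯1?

2

F♯1 is 2 semitones above the open E1 (E–F–F#), so it sits at fret 2.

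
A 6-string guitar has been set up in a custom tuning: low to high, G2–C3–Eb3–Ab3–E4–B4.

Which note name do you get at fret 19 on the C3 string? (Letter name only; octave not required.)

G

The open C3 string plus 19 semitones: C–Db–D–Eb–…–F–Gb–G.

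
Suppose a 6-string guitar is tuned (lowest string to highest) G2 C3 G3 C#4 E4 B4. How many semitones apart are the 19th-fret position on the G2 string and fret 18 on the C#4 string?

17 semitones

G2 at fret 19 → D4 (MIDI 62); C#4 at fret 18 → G5 (MIDI 79).
62 − 79 = -17, so the two pitches are 17 semitones apart, with G5 the higher.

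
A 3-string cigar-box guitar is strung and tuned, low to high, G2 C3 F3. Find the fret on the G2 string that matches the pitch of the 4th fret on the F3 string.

F3 at fret 4 is F3 + 4 semitones = A3.
The open G2 string is 10 semitones below the open F3, so the same pitch on the G2 string lies at fret 4 + 10 = 14.

14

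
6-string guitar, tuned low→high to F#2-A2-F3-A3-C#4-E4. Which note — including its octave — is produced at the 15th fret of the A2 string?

C4

Each fret is one semitone, so A2 + 15 = C4.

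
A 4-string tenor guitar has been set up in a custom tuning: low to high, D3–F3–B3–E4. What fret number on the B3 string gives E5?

17

E5 is 17 semitones above the open B3 (B–C–C#–D–…–D–D#–E), so it sits at fret 17.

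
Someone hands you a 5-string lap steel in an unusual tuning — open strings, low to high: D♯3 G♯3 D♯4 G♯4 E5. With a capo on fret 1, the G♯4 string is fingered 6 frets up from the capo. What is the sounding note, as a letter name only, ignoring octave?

D♯

The capo raises the open G♯4 by 1 semitone to A4; fretting 6 more gives G♯4 + 1 + 6 = G♯4 + 7 semitones, landing on D♯.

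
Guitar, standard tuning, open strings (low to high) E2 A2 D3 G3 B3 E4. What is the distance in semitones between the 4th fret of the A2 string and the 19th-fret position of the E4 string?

A2 at fret 4 → C♯3 (MIDI 49); E4 at fret 19 → B5 (MIDI 83).
49 − 83 = -34, so the two pitches are 34 semitones apart, with B5 the higher.

34 semitones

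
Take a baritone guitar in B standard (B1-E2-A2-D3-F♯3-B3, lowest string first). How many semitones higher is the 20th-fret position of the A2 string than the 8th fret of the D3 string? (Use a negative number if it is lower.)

A2 at fret 20 → F4 (MIDI 65); D3 at fret 8 → A♯3 (MIDI 58).
65 − 58 = 7, so the two pitches are 7 semitones apart.

7 semitones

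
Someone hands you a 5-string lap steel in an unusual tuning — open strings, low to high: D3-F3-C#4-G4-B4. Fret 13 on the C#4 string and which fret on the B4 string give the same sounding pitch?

3

Fret 13 on C#4 is MIDI 61 + 13 = 74 (D5). On the B4 string (open MIDI 71), that pitch is 74 − 71 = fret 3.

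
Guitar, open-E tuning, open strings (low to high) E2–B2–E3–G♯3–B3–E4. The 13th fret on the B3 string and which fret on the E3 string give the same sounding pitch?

20

Fret 13 on B3 is MIDI 59 + 13 = 72 (C5). On the E3 string (open MIDI 52), that pitch is 72 − 52 = fret 20.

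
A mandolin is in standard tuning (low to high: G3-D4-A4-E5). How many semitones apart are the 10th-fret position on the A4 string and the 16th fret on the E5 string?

13 semitones

A4 at fret 10 → G5 (MIDI 79); E5 at fret 16 → G#6 (MIDI 92).
79 − 92 = -13, so the two pitches are 13 semitones apart, with G#6 the higher.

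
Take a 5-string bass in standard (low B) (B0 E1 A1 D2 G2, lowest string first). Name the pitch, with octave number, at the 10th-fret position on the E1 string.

D2

Each fret is one semitone, so E1 + 10 = D2.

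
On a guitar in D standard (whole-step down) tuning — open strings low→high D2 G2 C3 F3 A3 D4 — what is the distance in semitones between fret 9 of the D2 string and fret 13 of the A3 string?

D2 at fret 9 → B2 (MIDI 47); A3 at fret 13 → A#4 (MIDI 70).
47 − 70 = -23, so the two pitches are 23 semitones apart, with A#4 the higher.

23 semitones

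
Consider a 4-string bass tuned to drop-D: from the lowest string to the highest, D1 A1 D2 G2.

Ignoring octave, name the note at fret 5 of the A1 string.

Each fret is one semitone, so A1 + 5 = D.

D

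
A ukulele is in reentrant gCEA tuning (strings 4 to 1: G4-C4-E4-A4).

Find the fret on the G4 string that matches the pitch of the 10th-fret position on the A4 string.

12

A4 at fret 10 is A4 + 10 semitones = G5.
The open G4 string is 2 semitones below the open A4, so the same pitch on the G4 string lies at fret 10 + 2 = 12.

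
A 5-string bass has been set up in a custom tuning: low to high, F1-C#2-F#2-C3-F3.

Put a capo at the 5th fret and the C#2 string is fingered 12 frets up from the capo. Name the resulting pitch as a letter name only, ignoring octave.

The capo raises the open C#2 by 5 semitones to F#2; fretting 12 more gives C#2 + 5 + 12 = C#2 + 17 semitones, landing on F#.
(Also written Gb.)

F#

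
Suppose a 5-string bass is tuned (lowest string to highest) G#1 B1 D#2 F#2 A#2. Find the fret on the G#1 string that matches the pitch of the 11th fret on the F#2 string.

Fret 11 on F#2 is MIDI 42 + 11 = 53 (F3). On the G#1 string (open MIDI 32), that pitch is 53 − 32 = fret 21.

21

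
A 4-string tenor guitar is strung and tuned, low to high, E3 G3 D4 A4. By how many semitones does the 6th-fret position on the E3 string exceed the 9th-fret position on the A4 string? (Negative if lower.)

-20 semitones

E3 at fret 6 → A#3 (MIDI 58); A4 at fret 9 → F#5 (MIDI 78).
58 − 78 = -20, so the two pitches are 20 semitones apart.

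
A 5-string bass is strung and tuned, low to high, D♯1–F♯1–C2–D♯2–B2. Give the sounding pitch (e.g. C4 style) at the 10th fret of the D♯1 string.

Each fret is one semitone, so D♯1 + 10 = C♯2.

C♯2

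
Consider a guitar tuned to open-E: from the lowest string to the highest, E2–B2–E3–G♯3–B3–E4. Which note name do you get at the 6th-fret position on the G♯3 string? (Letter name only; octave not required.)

D

The open G♯3 string plus 6 semitones: G#–A–A#–B–C–C#–D.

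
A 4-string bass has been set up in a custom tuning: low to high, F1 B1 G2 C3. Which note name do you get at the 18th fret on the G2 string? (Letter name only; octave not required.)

Db

Each fret is one semitone, so G2 + 18 = Db.
(Equivalently spelled C#.)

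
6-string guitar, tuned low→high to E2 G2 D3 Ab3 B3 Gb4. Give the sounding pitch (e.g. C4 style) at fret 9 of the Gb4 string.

Eb5

Each fret is one semitone, so Gb4 + 9 = Eb5.
(Equivalently spelled D#5.)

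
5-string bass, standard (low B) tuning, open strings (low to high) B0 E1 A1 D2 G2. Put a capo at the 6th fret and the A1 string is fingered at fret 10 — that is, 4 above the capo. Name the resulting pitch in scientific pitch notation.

G2

The capo raises the open A1 by 6 semitones to D#2; fretting 4 more gives A1 + 6 + 4 = A1 + 10 semitones = G2.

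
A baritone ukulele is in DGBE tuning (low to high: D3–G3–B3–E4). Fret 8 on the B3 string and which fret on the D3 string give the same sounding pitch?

17

Fret 8 on B3 is MIDI 59 + 8 = 67 (G4). On the D3 string (open MIDI 50), that pitch is 67 − 50 = fret 17.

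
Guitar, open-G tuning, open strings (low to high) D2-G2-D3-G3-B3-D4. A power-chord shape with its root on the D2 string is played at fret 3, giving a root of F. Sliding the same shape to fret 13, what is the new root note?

D♯

Moving from fret 3 to fret 13 shifts the root by 10 semitones.
F up 10 semitones is D♯.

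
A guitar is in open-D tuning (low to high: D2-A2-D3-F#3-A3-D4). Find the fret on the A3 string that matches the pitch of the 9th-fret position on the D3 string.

2

D3 at fret 9 is D3 + 9 semitones = B3.
The open A3 string is 7 semitones above the open D3, so the same pitch on the A3 string lies at fret 9 − 7 = 2.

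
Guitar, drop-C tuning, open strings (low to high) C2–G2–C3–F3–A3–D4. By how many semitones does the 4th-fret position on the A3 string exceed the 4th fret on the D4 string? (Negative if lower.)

-5 semitones

A3 at fret 4 → C#4 (MIDI 61); D4 at fret 4 → F#4 (MIDI 66).
61 − 66 = -5, so the two pitches are 5 semitones apart.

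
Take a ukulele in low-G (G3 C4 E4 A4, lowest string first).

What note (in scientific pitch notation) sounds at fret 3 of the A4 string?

A4 is MIDI 69. Adding 3 gives 72, which is C5.

C5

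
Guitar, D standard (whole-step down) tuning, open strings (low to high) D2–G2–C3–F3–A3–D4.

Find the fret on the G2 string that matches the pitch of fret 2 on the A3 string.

Fret 2 on A3 is MIDI 57 + 2 = 59 (B3). On the G2 string (open MIDI 43), that pitch is 59 − 43 = fret 16.

16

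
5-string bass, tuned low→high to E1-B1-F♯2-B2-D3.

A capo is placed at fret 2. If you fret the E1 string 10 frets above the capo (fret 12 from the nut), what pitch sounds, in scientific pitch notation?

The capo raises the open E1 by 2 semitones to F♯1; fretting 10 more gives E1 + 2 + 10 = E1 + 12 semitones = E2.

E2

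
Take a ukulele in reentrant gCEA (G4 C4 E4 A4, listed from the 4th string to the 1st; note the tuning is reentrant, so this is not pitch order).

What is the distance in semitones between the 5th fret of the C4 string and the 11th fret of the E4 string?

C4 at fret 5 → F4 (MIDI 65); E4 at fret 11 → D♯5 (MIDI 75).
65 − 75 = -10, so the two pitches are 10 semitones apart, with D♯5 the higher.

10 semitones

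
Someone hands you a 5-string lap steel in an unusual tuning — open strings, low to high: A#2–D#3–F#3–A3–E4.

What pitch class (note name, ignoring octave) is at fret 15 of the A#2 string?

A#2 is MIDI 46. Adding 15 gives 61; 61 mod 12 = 1, i.e. C#.

C#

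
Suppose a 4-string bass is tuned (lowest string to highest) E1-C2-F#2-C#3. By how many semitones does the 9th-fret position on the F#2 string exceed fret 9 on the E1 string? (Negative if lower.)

F#2 at fret 9 → D#3 (MIDI 51); E1 at fret 9 → C#2 (MIDI 37).
51 − 37 = 14, so the two pitches are 14 semitones apart.

14 semitones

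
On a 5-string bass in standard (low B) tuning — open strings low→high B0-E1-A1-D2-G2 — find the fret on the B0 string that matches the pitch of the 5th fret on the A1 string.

Fret 5 on A1 is MIDI 33 + 5 = 38 (D2). On the B0 string (open MIDI 23), that pitch is 38 − 23 = fret 15.

15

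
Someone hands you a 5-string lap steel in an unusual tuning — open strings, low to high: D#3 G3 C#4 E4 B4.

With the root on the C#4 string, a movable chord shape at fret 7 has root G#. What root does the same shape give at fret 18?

Moving from fret 7 to fret 18 shifts the root by 11 semitones.
G# up 11 semitones is G.

G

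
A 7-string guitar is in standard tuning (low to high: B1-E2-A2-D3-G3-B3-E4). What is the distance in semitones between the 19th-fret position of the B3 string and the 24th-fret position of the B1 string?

B3 at fret 19 → F#5 (MIDI 78); B1 at fret 24 → B3 (MIDI 59).
78 − 59 = 19, so the two pitches are 19 semitones apart, with F#5 the higher.

19 semitones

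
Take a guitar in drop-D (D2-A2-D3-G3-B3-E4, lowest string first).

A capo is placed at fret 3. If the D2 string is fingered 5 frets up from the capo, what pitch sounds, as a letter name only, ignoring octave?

A#

The capo raises the open D2 by 3 semitones to F2; fretting 5 more gives D2 + 3 + 5 = D2 + 8 semitones, landing on A#.
(Also written Bb.)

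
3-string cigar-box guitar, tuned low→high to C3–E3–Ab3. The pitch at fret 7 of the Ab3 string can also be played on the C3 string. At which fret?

Fret 7 on Ab3 is MIDI 56 + 7 = 63 (Eb4). On the C3 string (open MIDI 48), that pitch is 63 − 48 = fret 15.

15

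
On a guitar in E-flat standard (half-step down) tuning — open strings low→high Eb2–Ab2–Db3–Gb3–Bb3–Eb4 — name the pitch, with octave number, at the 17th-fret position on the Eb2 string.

Eb2 is MIDI 39. Adding 17 gives 56, which is Ab3.
(Equivalently spelled G#3.)

Ab3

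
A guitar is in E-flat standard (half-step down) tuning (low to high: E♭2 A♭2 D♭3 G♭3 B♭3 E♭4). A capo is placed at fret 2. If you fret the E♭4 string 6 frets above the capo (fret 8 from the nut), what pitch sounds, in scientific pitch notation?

B4

The capo raises the open E♭4 by 2 semitones to F4; fretting 6 more gives E♭4 + 2 + 6 = E♭4 + 8 semitones = B4.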